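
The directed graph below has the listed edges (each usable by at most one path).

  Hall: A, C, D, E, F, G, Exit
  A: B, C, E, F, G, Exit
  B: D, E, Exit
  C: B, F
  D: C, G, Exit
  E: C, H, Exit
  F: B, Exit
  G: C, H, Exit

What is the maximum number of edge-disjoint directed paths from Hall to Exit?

7

Assign every edge capacity 1; by Menger, the answer equals the max flow.
Path Hall→Exit (+1); total 1.
Path Hall→A→Exit (+1); total 2.
Path Hall→D→Exit (+1); total 3.
Path Hall→E→Exit (+1); total 4.
Path Hall→F→Exit (+1); total 5.
Path Hall→G→Exit (+1); total 6.
Path Hall→C→B→Exit (+1); total 7.
No residual Hall→Exit path; max flow = 7.
Certifying cut of size 7: {Hall→A, Hall→C, Hall→D, Hall→E, Hall→Exit, Hall→F, Hall→G}.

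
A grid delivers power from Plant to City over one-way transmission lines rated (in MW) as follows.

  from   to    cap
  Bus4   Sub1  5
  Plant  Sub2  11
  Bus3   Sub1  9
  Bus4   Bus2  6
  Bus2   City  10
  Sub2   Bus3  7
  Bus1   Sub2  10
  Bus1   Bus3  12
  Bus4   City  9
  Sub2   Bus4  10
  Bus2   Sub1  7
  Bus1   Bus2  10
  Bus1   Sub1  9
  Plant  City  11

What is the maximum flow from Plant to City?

21

Augment Plant→City: bottleneck 11, flow now 11.
Augment Plant→Sub2→Bus4→City: bottleneck 9, flow now 20.
Augment Plant→Sub2→Bus4→Bus2→City: bottleneck 1, flow now 21.
No augmenting path remains; maximum flow = 21.
In the residual graph, reachable from Plant: {Plant, Sub2, Bus3, Sub1}.
Min-cut edges: Plant→City (11), Sub2→Bus4 (10); capacity 11 + 10 = 21.
This cut is saturated, so no flow can exceed 21.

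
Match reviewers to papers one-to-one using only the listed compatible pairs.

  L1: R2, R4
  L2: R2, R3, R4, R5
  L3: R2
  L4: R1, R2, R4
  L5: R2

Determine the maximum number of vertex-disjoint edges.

Unit-capacity flow: source→left, listed edges, right→sink; max matching = max flow.
Augmenting path L1→R2 (+1); matched 1.
Augmenting path L2→R3 (+1); matched 2.
Augmenting path L4→R1 (+1); matched 3.
Augmenting path L3→R2→L1→R4 (+1); matched 4.
No augmenting path remains; maximum matching = 4.
König certificate: {L1, L2, L4, R2} is a vertex cover of size 4 (every listed pair touches it), so no matching can be larger.

4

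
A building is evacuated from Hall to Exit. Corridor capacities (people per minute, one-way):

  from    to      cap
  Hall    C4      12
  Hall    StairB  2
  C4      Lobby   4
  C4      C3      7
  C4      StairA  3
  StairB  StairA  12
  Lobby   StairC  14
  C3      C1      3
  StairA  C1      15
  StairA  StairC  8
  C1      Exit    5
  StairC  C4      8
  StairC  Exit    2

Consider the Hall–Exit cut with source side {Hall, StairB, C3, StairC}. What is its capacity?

37

Edges leaving {Hall, StairB, C3, StairC}: Hall→C4 (12), StairB→StairA (12), C3→C1 (3), StairC→C4 (8), StairC→Exit (2).
Cut capacity = 12 + 12 + 3 + 8 + 2 = 37.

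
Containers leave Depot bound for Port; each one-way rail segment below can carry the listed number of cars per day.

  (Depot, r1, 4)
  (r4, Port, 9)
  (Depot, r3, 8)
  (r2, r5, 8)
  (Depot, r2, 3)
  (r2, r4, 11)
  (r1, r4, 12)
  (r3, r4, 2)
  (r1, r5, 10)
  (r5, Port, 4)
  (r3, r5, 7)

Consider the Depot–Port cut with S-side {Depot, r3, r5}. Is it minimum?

Given cut capacity: 4 + 3 + 2 + 4 = 13.
Augment Depot→r1→r4→Port: bottleneck 4, flow now 4.
Augment Depot→r2→r4→Port: bottleneck 3, flow now 7.
Augment Depot→r3→r4→Port: bottleneck 2, flow now 9.
Augment Depot→r3→r5→Port: bottleneck 4, flow now 13.
No augmenting path remains; maximum flow = 13.
Cut capacity 13 equals the max flow, so it is a minimum cut.

Yes — it is a minimum cut (capacity 13).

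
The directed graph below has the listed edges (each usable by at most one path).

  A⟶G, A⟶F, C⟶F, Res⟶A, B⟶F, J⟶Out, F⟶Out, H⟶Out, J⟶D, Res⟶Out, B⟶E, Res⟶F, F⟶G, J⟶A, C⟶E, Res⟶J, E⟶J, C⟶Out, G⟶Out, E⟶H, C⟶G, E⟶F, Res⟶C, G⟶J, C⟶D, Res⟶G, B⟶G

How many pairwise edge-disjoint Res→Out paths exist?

Assign every edge capacity 1; by Menger, the answer equals the max flow.
Path Res→Out (+1); total 1.
Path Res→C→Out (+1); total 2.
Path Res→F→Out (+1); total 3.
Path Res→G→Out (+1); total 4.
Path Res→J→Out (+1); total 5.
No residual Res→Out path; max flow = 5.
Certifying cut of size 5: {F→Out, G→Out, J→Out, Res→C, Res→Out}.

5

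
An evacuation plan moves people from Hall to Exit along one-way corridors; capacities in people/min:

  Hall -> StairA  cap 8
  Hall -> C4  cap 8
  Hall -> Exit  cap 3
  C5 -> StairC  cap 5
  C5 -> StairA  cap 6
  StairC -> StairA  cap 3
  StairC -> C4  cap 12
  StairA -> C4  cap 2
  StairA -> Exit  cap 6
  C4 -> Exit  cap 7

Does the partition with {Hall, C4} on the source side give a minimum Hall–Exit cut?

No — its capacity is 18, but the minimum cut has capacity 16.

Given cut capacity: 8 + 3 + 7 = 18.
Augment Hall→Exit: bottleneck 3, flow now 3.
Augment Hall→StairA→Exit: bottleneck 6, flow now 9.
Augment Hall→C4→Exit: bottleneck 7, flow now 16.
No augmenting path remains; maximum flow = 16.
In the residual graph, reachable from Hall: {Hall, StairA, C4}.
Min-cut edges: Hall→Exit (3), StairA→Exit (6), C4→Exit (7); capacity 3 + 6 + 7 = 16.
Cut capacity 18 exceeds the max flow 16, so it is not minimum.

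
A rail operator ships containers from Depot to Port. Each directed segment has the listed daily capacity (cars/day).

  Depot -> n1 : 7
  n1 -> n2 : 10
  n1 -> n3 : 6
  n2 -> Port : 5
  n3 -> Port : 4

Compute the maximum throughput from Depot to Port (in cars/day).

7

Augment Depot→n1→n2→Port: bottleneck 5, flow now 5.
Augment Depot→n1→n3→Port: bottleneck 2, flow now 7.
No augmenting path remains; maximum flow = 7.
In the residual graph, reachable from Depot: {Depot}.
Min-cut edges: Depot→n1 (7); capacity 7 = 7.
This cut is saturated, so no flow can exceed 7.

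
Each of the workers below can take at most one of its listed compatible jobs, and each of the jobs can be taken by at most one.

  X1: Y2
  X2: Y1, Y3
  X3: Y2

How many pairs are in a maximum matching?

2

Unit-capacity flow: source→left, listed edges, right→sink; max matching = max flow.
Augmenting path X1→Y2 (+1); matched 1.
Augmenting path X2→Y1 (+1); matched 2.
No augmenting path remains; maximum matching = 2.
König certificate: {X2, Y2} is a vertex cover of size 2 (every listed pair touches it), so no matching can be larger.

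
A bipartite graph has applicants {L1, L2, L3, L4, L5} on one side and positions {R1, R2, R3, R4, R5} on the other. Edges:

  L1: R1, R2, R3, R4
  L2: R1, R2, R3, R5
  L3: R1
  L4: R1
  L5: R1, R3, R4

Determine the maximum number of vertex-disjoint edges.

4

Unit-capacity flow: source→left, listed edges, right→sink; max matching = max flow.
Augmenting path L1→R1 (+1); matched 1.
Augmenting path L2→R2 (+1); matched 2.
Augmenting path L5→R3 (+1); matched 3.
Augmenting path L3→R1→L1→R4 (+1); matched 4.
No augmenting path remains; maximum matching = 4.
König certificate: {L1, L2, L5, R1} is a vertex cover of size 4 (every listed pair touches it), so no matching can be larger.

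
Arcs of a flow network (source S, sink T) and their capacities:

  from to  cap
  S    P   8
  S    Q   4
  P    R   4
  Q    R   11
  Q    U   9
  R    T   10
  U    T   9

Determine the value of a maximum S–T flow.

Augment S→P→R→T: bottleneck 4, flow now 4.
Augment S→Q→R→T: bottleneck 4, flow now 8.
No augmenting path remains; maximum flow = 8.
In the residual graph, reachable from S: {S, P}.
Min-cut edges: S→Q (4), P→R (4); capacity 4 + 4 = 8.
This cut is saturated, so no flow can exceed 8.

8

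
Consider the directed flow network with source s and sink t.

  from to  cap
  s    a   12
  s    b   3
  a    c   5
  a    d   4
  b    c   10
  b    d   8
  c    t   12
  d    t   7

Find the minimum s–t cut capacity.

12

Augment s→a→c→t: bottleneck 5, flow now 5.
Augment s→a→d→t: bottleneck 4, flow now 9.
Augment s→b→c→t: bottleneck 3, flow now 12.
No augmenting path remains; maximum flow = 12.
By max-flow min-cut, the minimum cut capacity equals the max flow.
In the residual graph, reachable from s: {s, a}.
Min-cut edges: s→b (3), a→c (5), a→d (4); capacity 3 + 5 + 4 = 12.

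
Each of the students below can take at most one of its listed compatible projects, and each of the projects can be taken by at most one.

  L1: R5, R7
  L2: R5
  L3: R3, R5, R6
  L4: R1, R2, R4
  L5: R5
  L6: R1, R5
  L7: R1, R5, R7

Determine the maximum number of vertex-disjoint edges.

5

Unit-capacity flow: source→left, listed edges, right→sink; max matching = max flow.
Augmenting path L1→R5 (+1); matched 1.
Augmenting path L3→R3 (+1); matched 2.
Augmenting path L4→R1 (+1); matched 3.
Augmenting path L7→R7 (+1); matched 4.
Augmenting path L6→R1→L4→R2 (+1); matched 5.
No augmenting path remains; maximum matching = 5.
König certificate: {L3, L4, R1, R5, R7} is a vertex cover of size 5 (every listed pair touches it), so no matching can be larger.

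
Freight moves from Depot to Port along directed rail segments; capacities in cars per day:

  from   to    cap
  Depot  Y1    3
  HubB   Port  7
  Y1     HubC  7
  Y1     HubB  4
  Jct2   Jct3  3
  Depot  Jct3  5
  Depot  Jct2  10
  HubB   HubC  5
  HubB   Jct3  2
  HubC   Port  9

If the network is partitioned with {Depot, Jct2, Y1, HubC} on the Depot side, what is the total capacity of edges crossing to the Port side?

Edges leaving {Depot, Jct2, Y1, HubC}: Depot→Jct3 (5), Jct2→Jct3 (3), Y1→HubB (4), HubC→Port (9).
Cut capacity = 5 + 3 + 4 + 9 = 21.

21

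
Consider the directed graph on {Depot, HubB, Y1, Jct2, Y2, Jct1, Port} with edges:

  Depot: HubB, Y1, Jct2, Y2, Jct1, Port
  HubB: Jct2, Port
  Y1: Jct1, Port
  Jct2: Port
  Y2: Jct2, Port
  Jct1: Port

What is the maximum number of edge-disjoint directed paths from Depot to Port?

6

Assign every edge capacity 1; by Menger, the answer equals the max flow.
Path Depot→Port (+1); total 1.
Path Depot→HubB→Port (+1); total 2.
Path Depot→Y1→Port (+1); total 3.
Path Depot→Jct2→Port (+1); total 4.
Path Depot→Y2→Port (+1); total 5.
Path Depot→Jct1→Port (+1); total 6.
No residual Depot→Port path; max flow = 6.
Certifying cut of size 6: {Depot→HubB, Depot→Jct1, Depot→Jct2, Depot→Port, Depot→Y1, Depot→Y2}.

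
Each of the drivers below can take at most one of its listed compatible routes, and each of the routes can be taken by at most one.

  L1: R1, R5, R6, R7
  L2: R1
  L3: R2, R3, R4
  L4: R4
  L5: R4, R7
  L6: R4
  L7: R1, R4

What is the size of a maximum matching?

5

Unit-capacity flow: source→left, listed edges, right→sink; max matching = max flow.
Augmenting path L1→R1 (+1); matched 1.
Augmenting path L3→R2 (+1); matched 2.
Augmenting path L4→R4 (+1); matched 3.
Augmenting path L5→R7 (+1); matched 4.
Augmenting path L2→R1→L1→R5 (+1); matched 5.
No augmenting path remains; maximum matching = 5.
König certificate: {L1, L3, L5, R1, R4} is a vertex cover of size 5 (every listed pair touches it), so no matching can be larger.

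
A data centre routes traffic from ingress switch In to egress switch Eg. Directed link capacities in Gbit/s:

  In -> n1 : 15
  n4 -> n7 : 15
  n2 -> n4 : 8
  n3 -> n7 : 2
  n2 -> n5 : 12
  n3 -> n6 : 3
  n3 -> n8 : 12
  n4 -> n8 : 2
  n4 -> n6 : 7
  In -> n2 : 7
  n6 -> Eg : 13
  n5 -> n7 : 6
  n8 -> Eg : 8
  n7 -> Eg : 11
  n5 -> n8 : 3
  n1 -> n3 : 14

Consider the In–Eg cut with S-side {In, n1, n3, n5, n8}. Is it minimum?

Given cut capacity: 7 + 3 + 2 + 6 + 8 = 26.
Augment In→n1→n3→n6→Eg: bottleneck 3, flow now 3.
Augment In→n1→n3→n7→Eg: bottleneck 2, flow now 5.
Augment In→n1→n3→n8→Eg: bottleneck 8, flow now 13.
Augment In→n2→n4→n6→Eg: bottleneck 7, flow now 20.
No augmenting path remains; maximum flow = 20.
In the residual graph, reachable from In: {In, n1, n3, n8}.
Min-cut edges: In→n2 (7), n3→n6 (3), n3→n7 (2), n8→Eg (8); capacity 7 + 3 + 2 + 8 = 20.
Cut capacity 26 exceeds the max flow 20, so it is not minimum.

No — its capacity is 26, but the minimum cut has capacity 20.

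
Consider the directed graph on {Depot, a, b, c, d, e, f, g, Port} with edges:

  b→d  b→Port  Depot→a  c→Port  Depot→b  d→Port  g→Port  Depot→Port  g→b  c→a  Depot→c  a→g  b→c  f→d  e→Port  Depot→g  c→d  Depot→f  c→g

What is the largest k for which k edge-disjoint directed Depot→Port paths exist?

Assign every edge capacity 1; by Menger, the answer equals the max flow.
Path Depot→Port (+1); total 1.
Path Depot→b→Port (+1); total 2.
Path Depot→c→Port (+1); total 3.
Path Depot→g→Port (+1); total 4.
Path Depot→f→d→Port (+1); total 5.
No residual Depot→Port path; max flow = 5.
Certifying cut of size 5: {Depot→Port, b→Port, c→Port, d→Port, g→Port}.

5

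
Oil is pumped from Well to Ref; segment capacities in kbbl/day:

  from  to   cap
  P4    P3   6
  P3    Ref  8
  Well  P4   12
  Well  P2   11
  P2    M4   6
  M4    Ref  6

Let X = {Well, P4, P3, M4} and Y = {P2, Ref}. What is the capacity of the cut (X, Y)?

25

Edges leaving {Well, P4, P3, M4}: Well→P2 (11), P3→Ref (8), M4→Ref (6).
Cut capacity = 11 + 8 + 6 = 25.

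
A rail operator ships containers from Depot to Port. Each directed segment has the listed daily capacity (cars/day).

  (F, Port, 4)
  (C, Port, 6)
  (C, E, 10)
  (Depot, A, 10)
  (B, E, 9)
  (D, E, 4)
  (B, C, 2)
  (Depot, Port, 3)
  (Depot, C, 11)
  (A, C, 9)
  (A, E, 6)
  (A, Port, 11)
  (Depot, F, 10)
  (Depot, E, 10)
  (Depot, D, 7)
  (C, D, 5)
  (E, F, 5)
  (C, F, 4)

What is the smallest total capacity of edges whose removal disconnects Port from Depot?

23

Augment Depot→Port: bottleneck 3, flow now 3.
Augment Depot→A→Port: bottleneck 10, flow now 13.
Augment Depot→C→Port: bottleneck 6, flow now 19.
Augment Depot→F→Port: bottleneck 4, flow now 23.
No augmenting path remains; maximum flow = 23.
By max-flow min-cut, the minimum cut capacity equals the max flow.
In the residual graph, reachable from Depot: {Depot, C, D, E, F}.
Min-cut edges: Depot→A (10), Depot→Port (3), C→Port (6), F→Port (4); capacity 10 + 3 + 6 + 4 = 23.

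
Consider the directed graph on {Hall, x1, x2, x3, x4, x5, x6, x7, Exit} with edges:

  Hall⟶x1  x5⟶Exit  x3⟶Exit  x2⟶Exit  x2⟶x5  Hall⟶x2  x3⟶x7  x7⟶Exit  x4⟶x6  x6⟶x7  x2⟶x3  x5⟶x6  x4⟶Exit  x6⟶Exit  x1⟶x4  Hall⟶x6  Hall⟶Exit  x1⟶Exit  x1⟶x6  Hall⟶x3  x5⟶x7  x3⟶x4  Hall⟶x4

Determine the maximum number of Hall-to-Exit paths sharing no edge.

6

Assign every edge capacity 1; by Menger, the answer equals the max flow.
Path Hall→Exit (+1); total 1.
Path Hall→x1→Exit (+1); total 2.
Path Hall→x2→Exit (+1); total 3.
Path Hall→x3→Exit (+1); total 4.
Path Hall→x4→Exit (+1); total 5.
Path Hall→x6→Exit (+1); total 6.
No residual Hall→Exit path; max flow = 6.
Certifying cut of size 6: {Hall→Exit, Hall→x1, Hall→x2, Hall→x3, Hall→x4, Hall→x6}.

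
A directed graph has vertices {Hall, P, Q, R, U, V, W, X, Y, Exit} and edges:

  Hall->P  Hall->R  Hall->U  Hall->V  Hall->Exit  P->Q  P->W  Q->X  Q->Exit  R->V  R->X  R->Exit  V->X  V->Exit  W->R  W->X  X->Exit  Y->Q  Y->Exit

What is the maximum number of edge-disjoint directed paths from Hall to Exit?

Assign every edge capacity 1; by Menger, the answer equals the max flow.
Path Hall→Exit (+1); total 1.
Path Hall→R→Exit (+1); total 2.
Path Hall→V→Exit (+1); total 3.
Path Hall→P→Q→Exit (+1); total 4.
No residual Hall→Exit path; max flow = 4.
Certifying cut of size 4: {Hall→Exit, Hall→P, Hall→R, Hall→V}.

4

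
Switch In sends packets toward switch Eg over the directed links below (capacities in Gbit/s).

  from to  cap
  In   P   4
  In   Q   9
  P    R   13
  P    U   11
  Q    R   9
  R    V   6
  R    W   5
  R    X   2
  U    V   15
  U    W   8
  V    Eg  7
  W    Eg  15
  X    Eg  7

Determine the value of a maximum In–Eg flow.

13

Augment In→P→R→V→Eg: bottleneck 4, flow now 4.
Augment In→Q→R→V→Eg: bottleneck 2, flow now 6.
Augment In→Q→R→W→Eg: bottleneck 5, flow now 11.
Augment In→Q→R→X→Eg: bottleneck 2, flow now 13.
No augmenting path remains; maximum flow = 13.
In the residual graph, reachable from In: {In}.
Min-cut edges: In→P (4), In→Q (9); capacity 4 + 9 = 13.
This cut is saturated, so no flow can exceed 13.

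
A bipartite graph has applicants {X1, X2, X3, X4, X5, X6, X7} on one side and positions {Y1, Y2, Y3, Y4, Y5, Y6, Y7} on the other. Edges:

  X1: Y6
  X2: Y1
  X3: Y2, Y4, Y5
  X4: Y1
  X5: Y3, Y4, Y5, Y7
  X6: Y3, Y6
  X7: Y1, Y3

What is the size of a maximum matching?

5

Unit-capacity flow: source→left, listed edges, right→sink; max matching = max flow.
Augmenting path X1→Y6 (+1); matched 1.
Augmenting path X2→Y1 (+1); matched 2.
Augmenting path X3→Y2 (+1); matched 3.
Augmenting path X5→Y3 (+1); matched 4.
Augmenting path X6→Y3→X5→Y4 (+1); matched 5.
No augmenting path remains; maximum matching = 5.
König certificate: {X3, X5, Y1, Y3, Y6} is a vertex cover of size 5 (every listed pair touches it), so no matching can be larger.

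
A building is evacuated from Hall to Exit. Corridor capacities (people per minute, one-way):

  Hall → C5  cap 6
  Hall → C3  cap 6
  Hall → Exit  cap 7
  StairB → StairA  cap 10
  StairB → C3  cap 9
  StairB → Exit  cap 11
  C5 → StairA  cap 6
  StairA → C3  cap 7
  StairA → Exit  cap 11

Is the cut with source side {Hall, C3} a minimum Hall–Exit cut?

Yes — it is a minimum cut (capacity 13).

Given cut capacity: 6 + 7 = 13.
Augment Hall→Exit: bottleneck 7, flow now 7.
Augment Hall→C5→StairA→Exit: bottleneck 6, flow now 13.
No augmenting path remains; maximum flow = 13.
Cut capacity 13 equals the max flow, so it is a minimum cut.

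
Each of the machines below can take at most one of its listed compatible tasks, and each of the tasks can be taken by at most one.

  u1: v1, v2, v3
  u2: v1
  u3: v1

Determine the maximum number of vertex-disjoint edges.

Unit-capacity flow: source→left, listed edges, right→sink; max matching = max flow.
Augmenting path u1→v1 (+1); matched 1.
Augmenting path u2→v1→u1→v2 (+1); matched 2.
No augmenting path remains; maximum matching = 2.
König certificate: {u1, v1} is a vertex cover of size 2 (every listed pair touches it), so no matching can be larger.

2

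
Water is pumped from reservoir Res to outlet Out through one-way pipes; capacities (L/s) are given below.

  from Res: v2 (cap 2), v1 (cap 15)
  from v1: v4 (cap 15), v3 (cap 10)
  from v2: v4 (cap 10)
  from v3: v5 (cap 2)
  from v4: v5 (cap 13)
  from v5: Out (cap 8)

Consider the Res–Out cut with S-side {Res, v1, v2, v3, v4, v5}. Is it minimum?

Yes — it is a minimum cut (capacity 8).

Given cut capacity: 8 = 8.
Augment Res→v1→v3→v5→Out: bottleneck 2, flow now 2.
Augment Res→v1→v4→v5→Out: bottleneck 6, flow now 8.
No augmenting path remains; maximum flow = 8.
Cut capacity 8 equals the max flow, so it is a minimum cut.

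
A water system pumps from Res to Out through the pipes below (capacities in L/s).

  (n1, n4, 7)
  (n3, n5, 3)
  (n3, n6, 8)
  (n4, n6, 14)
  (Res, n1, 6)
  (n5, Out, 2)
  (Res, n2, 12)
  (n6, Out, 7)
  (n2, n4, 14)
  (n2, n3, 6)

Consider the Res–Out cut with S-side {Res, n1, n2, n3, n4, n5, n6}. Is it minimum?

Yes — it is a minimum cut (capacity 9).

Given cut capacity: 2 + 7 = 9.
Augment Res→n1→n4→n6→Out: bottleneck 6, flow now 6.
Augment Res→n2→n3→n5→Out: bottleneck 2, flow now 8.
Augment Res→n2→n3→n6→Out: bottleneck 1, flow now 9.
No augmenting path remains; maximum flow = 9.
Cut capacity 9 equals the max flow, so it is a minimum cut.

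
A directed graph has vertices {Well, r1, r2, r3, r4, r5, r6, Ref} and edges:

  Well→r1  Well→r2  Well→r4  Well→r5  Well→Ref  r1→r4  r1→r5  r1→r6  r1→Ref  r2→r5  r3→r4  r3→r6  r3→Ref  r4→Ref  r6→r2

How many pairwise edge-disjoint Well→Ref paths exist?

3

Assign every edge capacity 1; by Menger, the answer equals the max flow.
Path Well→Ref (+1); total 1.
Path Well→r1→Ref (+1); total 2.
Path Well→r4→Ref (+1); total 3.
No residual Well→Ref path; max flow = 3.
Certifying cut of size 3: {Well→Ref, Well→r1, Well→r4}.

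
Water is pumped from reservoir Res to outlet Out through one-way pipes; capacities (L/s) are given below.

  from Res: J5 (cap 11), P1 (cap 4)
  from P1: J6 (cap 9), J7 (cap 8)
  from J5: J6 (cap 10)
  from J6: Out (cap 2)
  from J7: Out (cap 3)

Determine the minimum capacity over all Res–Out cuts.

5

Augment Res→P1→J6→Out: bottleneck 2, flow now 2.
Augment Res→P1→J7→Out: bottleneck 2, flow now 4.
Augment Res→J5→J6→P1→J7→Out: bottleneck 1, flow now 5. (uses reverse residual edge)
No augmenting path remains; maximum flow = 5.
By max-flow min-cut, the minimum cut capacity equals the max flow.
In the residual graph, reachable from Res: {Res, P1, J5, J6, J7}.
Min-cut edges: J6→Out (2), J7→Out (3); capacity 2 + 3 = 5.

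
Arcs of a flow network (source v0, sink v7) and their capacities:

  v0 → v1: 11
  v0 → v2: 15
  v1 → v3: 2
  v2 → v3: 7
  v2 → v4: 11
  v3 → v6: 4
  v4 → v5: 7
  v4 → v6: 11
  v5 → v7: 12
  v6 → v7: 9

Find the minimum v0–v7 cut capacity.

15

Augment v0→v1→v3→v6→v7: bottleneck 2, flow now 2.
Augment v0→v2→v3→v6→v7: bottleneck 2, flow now 4.
Augment v0→v2→v4→v5→v7: bottleneck 7, flow now 11.
Augment v0→v2→v4→v6→v7: bottleneck 4, flow now 15.
No augmenting path remains; maximum flow = 15.
By max-flow min-cut, the minimum cut capacity equals the max flow.
In the residual graph, reachable from v0: {v0, v1, v2, v3}.
Min-cut edges: v2→v4 (11), v3→v6 (4); capacity 11 + 4 = 15.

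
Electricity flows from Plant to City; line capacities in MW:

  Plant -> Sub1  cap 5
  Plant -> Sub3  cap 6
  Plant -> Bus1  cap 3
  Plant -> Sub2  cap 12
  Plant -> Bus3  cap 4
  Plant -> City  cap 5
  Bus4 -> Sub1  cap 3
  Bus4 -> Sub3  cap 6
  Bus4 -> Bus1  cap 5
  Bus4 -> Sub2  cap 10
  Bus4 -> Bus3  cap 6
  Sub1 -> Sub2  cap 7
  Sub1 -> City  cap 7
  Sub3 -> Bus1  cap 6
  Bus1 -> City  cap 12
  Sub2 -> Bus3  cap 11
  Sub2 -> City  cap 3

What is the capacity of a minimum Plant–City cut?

Augment Plant→City: bottleneck 5, flow now 5.
Augment Plant→Sub1→City: bottleneck 5, flow now 10.
Augment Plant→Bus1→City: bottleneck 3, flow now 13.
Augment Plant→Sub2→City: bottleneck 3, flow now 16.
Augment Plant→Sub3→Bus1→City: bottleneck 6, flow now 22.
No augmenting path remains; maximum flow = 22.
By max-flow min-cut, the minimum cut capacity equals the max flow.
In the residual graph, reachable from Plant: {Plant, Sub2, Bus3}.
Min-cut edges: Plant→Sub1 (5), Plant→Sub3 (6), Plant→Bus1 (3), Plant→City (5), Sub2→City (3); capacity 5 + 6 + 3 + 5 + 3 = 22.

22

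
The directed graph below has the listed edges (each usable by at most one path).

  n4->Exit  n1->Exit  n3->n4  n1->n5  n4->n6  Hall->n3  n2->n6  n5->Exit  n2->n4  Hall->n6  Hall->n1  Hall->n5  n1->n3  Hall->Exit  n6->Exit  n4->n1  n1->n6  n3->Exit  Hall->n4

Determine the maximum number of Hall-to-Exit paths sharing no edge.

6

Assign every edge capacity 1; by Menger, the answer equals the max flow.
Path Hall→Exit (+1); total 1.
Path Hall→n1→Exit (+1); total 2.
Path Hall→n3→Exit (+1); total 3.
Path Hall→n4→Exit (+1); total 4.
Path Hall→n5→Exit (+1); total 5.
Path Hall→n6→Exit (+1); total 6.
No residual Hall→Exit path; max flow = 6.
Certifying cut of size 6: {Hall→Exit, Hall→n1, Hall→n3, Hall→n4, Hall→n5, Hall→n6}.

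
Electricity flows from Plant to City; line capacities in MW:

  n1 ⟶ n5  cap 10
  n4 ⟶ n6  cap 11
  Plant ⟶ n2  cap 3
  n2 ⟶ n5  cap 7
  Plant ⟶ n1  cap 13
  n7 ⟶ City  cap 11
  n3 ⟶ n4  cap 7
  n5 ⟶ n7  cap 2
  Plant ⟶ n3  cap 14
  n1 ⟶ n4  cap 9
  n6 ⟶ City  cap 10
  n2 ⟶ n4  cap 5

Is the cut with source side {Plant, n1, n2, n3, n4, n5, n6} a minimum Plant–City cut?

Given cut capacity: 2 + 10 = 12.
Augment Plant→n1→n4→n6→City: bottleneck 9, flow now 9.
Augment Plant→n1→n5→n7→City: bottleneck 2, flow now 11.
Augment Plant→n2→n4→n6→City: bottleneck 1, flow now 12.
No augmenting path remains; maximum flow = 12.
Cut capacity 12 equals the max flow, so it is a minimum cut.

Yes — it is a minimum cut (capacity 12).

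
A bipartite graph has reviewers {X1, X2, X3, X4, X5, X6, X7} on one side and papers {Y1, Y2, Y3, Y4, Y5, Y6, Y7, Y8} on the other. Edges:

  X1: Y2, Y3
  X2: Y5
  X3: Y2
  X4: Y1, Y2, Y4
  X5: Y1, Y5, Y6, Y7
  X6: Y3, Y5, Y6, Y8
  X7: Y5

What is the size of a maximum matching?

Unit-capacity flow: source→left, listed edges, right→sink; max matching = max flow.
Augmenting path X1→Y2 (+1); matched 1.
Augmenting path X2→Y5 (+1); matched 2.
Augmenting path X4→Y1 (+1); matched 3.
Augmenting path X5→Y6 (+1); matched 4.
Augmenting path X6→Y3 (+1); matched 5.
Augmenting path X3→Y2→X1→Y3→X6→Y8 (+1); matched 6.
No augmenting path remains; maximum matching = 6.
König certificate: {X1, X3, X4, X5, X6, Y5} is a vertex cover of size 6 (every listed pair touches it), so no matching can be larger.

6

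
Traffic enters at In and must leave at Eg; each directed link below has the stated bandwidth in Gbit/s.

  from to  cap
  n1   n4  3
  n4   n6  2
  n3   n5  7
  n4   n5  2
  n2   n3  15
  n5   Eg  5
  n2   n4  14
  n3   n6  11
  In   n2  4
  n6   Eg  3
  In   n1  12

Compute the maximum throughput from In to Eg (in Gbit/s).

Augment In→n1→n4→n5→Eg: bottleneck 2, flow now 2.
Augment In→n1→n4→n6→Eg: bottleneck 1, flow now 3.
Augment In→n2→n3→n5→Eg: bottleneck 3, flow now 6.
Augment In→n2→n3→n6→Eg: bottleneck 1, flow now 7.
No augmenting path remains; maximum flow = 7.
In the residual graph, reachable from In: {In, n1}.
Min-cut edges: In→n2 (4), n1→n4 (3); capacity 4 + 3 = 7.
This cut is saturated, so no flow can exceed 7.

7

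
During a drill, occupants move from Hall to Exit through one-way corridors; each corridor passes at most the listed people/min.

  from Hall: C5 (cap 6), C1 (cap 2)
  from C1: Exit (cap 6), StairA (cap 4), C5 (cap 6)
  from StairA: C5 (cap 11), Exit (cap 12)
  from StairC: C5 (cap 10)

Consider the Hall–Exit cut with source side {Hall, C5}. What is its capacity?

2

Edges leaving {Hall, C5}: Hall→C1 (2).
Cut capacity = 2 = 2.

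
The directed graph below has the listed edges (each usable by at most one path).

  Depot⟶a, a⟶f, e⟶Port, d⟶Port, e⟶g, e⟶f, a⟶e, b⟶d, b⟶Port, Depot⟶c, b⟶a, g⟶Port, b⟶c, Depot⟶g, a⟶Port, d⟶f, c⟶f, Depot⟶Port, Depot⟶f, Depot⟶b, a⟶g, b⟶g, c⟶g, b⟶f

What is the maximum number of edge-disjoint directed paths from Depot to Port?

4

Assign every edge capacity 1; by Menger, the answer equals the max flow.
Path Depot→Port (+1); total 1.
Path Depot→a→Port (+1); total 2.
Path Depot→b→Port (+1); total 3.
Path Depot→g→Port (+1); total 4.
No residual Depot→Port path; max flow = 4.
Certifying cut of size 4: {Depot→Port, Depot→a, Depot→b, g→Port}.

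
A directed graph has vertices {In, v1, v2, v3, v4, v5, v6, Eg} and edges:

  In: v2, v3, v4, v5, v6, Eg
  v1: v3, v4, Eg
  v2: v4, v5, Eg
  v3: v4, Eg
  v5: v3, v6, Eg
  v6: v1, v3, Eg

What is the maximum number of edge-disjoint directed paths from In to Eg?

Assign every edge capacity 1; by Menger, the answer equals the max flow.
Path In→Eg (+1); total 1.
Path In→v2→Eg (+1); total 2.
Path In→v3→Eg (+1); total 3.
Path In→v5→Eg (+1); total 4.
Path In→v6→Eg (+1); total 5.
No residual In→Eg path; max flow = 5.
Certifying cut of size 5: {In→Eg, In→v2, In→v3, In→v5, In→v6}.

5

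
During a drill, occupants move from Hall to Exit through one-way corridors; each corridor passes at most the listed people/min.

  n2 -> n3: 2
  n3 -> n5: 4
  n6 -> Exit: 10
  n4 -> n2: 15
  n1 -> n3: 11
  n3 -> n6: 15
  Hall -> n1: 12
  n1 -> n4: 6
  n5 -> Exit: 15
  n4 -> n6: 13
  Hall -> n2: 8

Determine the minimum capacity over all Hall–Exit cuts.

Augment Hall→n1→n3→n5→Exit: bottleneck 4, flow now 4.
Augment Hall→n1→n3→n6→Exit: bottleneck 7, flow now 11.
Augment Hall→n1→n4→n6→Exit: bottleneck 1, flow now 12.
Augment Hall→n2→n3→n6→Exit: bottleneck 2, flow now 14.
No augmenting path remains; maximum flow = 14.
By max-flow min-cut, the minimum cut capacity equals the max flow.
In the residual graph, reachable from Hall: {Hall, n2}.
Min-cut edges: Hall→n1 (12), n2→n3 (2); capacity 12 + 2 = 14.

14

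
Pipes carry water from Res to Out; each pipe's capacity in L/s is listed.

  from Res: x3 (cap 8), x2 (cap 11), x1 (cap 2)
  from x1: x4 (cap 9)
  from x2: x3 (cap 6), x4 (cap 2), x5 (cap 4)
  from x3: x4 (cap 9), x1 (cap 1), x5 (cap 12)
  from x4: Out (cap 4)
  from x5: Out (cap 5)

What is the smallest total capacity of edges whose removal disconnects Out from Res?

Augment Res→x1→x4→Out: bottleneck 2, flow now 2.
Augment Res→x2→x4→Out: bottleneck 2, flow now 4.
Augment Res→x2→x5→Out: bottleneck 4, flow now 8.
Augment Res→x3→x5→Out: bottleneck 1, flow now 9.
No augmenting path remains; maximum flow = 9.
By max-flow min-cut, the minimum cut capacity equals the max flow.
In the residual graph, reachable from Res: {Res, x1, x2, x3, x4, x5}.
Min-cut edges: x4→Out (4), x5→Out (5); capacity 4 + 5 = 9.

9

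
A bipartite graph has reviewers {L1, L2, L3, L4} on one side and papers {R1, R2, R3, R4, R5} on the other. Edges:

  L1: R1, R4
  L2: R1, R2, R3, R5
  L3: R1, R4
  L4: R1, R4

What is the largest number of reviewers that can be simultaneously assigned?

3

Unit-capacity flow: source→left, listed edges, right→sink; max matching = max flow.
Augmenting path L1→R1 (+1); matched 1.
Augmenting path L2→R2 (+1); matched 2.
Augmenting path L3→R4 (+1); matched 3.
No augmenting path remains; maximum matching = 3.
König certificate: {L2, R1, R4} is a vertex cover of size 3 (every listed pair touches it), so no matching can be larger.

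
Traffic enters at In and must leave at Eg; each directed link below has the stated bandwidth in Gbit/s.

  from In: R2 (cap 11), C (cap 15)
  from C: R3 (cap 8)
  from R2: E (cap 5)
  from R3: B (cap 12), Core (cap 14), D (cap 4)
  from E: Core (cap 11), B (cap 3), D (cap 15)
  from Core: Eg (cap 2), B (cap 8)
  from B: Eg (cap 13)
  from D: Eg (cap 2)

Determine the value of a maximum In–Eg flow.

13

Augment In→C→R3→Core→Eg: bottleneck 2, flow now 2.
Augment In→C→R3→B→Eg: bottleneck 6, flow now 8.
Augment In→R2→E→B→Eg: bottleneck 3, flow now 11.
Augment In→R2→E→D→Eg: bottleneck 2, flow now 13.
No augmenting path remains; maximum flow = 13.
In the residual graph, reachable from In: {In, C, R2}.
Min-cut edges: C→R3 (8), R2→E (5); capacity 8 + 5 = 13.
This cut is saturated, so no flow can exceed 13.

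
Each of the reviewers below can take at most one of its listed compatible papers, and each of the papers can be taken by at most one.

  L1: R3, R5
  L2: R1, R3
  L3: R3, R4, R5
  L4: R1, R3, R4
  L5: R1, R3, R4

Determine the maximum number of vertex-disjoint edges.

4

Unit-capacity flow: source→left, listed edges, right→sink; max matching = max flow.
Augmenting path L1→R3 (+1); matched 1.
Augmenting path L2→R1 (+1); matched 2.
Augmenting path L3→R4 (+1); matched 3.
Augmenting path L4→R3→L1→R5 (+1); matched 4.
No augmenting path remains; maximum matching = 4.
König certificate: {R1, R3, R4, R5} is a vertex cover of size 4 (every listed pair touches it), so no matching can be larger.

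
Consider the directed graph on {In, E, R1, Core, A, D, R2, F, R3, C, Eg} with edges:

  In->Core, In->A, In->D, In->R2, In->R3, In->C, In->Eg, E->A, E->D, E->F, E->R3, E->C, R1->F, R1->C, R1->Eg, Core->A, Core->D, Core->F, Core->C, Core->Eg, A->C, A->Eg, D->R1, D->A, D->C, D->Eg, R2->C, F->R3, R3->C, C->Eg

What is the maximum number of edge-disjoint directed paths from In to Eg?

5

Assign every edge capacity 1; by Menger, the answer equals the max flow.
Path In→Eg (+1); total 1.
Path In→Core→Eg (+1); total 2.
Path In→A→Eg (+1); total 3.
Path In→D→Eg (+1); total 4.
Path In→C→Eg (+1); total 5.
No residual In→Eg path; max flow = 5.
Certifying cut of size 5: {C→Eg, In→A, In→Core, In→D, In→Eg}.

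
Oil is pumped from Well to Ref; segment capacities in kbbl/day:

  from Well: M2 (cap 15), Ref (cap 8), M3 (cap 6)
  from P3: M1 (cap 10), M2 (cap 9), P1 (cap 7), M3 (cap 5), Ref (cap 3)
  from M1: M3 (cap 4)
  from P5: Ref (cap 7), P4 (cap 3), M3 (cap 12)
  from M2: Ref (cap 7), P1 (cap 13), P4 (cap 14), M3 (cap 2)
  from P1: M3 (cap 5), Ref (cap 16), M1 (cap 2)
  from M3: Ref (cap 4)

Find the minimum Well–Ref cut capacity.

27

Augment Well→Ref: bottleneck 8, flow now 8.
Augment Well→M2→Ref: bottleneck 7, flow now 15.
Augment Well→M3→Ref: bottleneck 4, flow now 19.
Augment Well→M2→P1→Ref: bottleneck 8, flow now 27.
No augmenting path remains; maximum flow = 27.
By max-flow min-cut, the minimum cut capacity equals the max flow.
In the residual graph, reachable from Well: {Well, M3}.
Min-cut edges: Well→M2 (15), Well→Ref (8), M3→Ref (4); capacity 15 + 8 + 4 = 27.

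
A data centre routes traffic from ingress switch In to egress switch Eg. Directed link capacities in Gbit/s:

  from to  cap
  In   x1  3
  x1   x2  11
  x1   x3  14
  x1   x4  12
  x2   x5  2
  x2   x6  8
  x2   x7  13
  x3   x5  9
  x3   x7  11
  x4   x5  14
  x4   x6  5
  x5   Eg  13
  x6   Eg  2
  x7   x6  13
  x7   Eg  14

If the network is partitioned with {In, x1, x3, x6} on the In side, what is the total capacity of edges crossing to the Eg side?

45

Edges leaving {In, x1, x3, x6}: x1→x2 (11), x1→x4 (12), x3→x5 (9), x3→x7 (11), x6→Eg (2).
Cut capacity = 11 + 12 + 9 + 11 + 2 = 45.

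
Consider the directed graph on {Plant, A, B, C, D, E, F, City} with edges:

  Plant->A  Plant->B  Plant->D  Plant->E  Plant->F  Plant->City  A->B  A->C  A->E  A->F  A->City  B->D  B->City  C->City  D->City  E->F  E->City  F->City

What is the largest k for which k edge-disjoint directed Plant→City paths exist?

Assign every edge capacity 1; by Menger, the answer equals the max flow.
Path Plant→City (+1); total 1.
Path Plant→A→City (+1); total 2.
Path Plant→B→City (+1); total 3.
Path Plant→D→City (+1); total 4.
Path Plant→E→City (+1); total 5.
Path Plant→F→City (+1); total 6.
No residual Plant→City path; max flow = 6.
Certifying cut of size 6: {Plant→A, Plant→B, Plant→City, Plant→D, Plant→E, Plant→F}.

6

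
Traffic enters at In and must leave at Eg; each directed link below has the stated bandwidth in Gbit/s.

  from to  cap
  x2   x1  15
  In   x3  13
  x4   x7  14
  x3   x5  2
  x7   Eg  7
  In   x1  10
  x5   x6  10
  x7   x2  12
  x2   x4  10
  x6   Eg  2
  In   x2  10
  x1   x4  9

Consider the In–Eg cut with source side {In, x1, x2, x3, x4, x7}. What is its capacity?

Edges leaving {In, x1, x2, x3, x4, x7}: x3→x5 (2), x7→Eg (7).
Cut capacity = 2 + 7 = 9.

9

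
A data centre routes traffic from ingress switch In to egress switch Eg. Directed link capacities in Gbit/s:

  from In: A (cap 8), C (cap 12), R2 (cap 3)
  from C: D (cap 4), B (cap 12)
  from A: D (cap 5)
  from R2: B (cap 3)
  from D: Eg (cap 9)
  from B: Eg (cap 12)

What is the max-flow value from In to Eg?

Augment In→C→D→Eg: bottleneck 4, flow now 4.
Augment In→C→B→Eg: bottleneck 8, flow now 12.
Augment In→A→D→Eg: bottleneck 5, flow now 17.
Augment In→R2→B→Eg: bottleneck 3, flow now 20.
No augmenting path remains; maximum flow = 20.
In the residual graph, reachable from In: {In, A}.
Min-cut edges: In→C (12), In→R2 (3), A→D (5); capacity 12 + 3 + 5 = 20.
This cut is saturated, so no flow can exceed 20.

20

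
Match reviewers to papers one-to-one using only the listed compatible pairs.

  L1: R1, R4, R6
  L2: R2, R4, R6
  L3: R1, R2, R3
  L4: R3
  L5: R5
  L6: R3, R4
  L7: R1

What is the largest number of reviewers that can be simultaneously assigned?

6

Unit-capacity flow: source→left, listed edges, right→sink; max matching = max flow.
Augmenting path L1→R1 (+1); matched 1.
Augmenting path L2→R2 (+1); matched 2.
Augmenting path L3→R3 (+1); matched 3.
Augmenting path L5→R5 (+1); matched 4.
Augmenting path L6→R4 (+1); matched 5.
Augmenting path L7→R1→L1→R6 (+1); matched 6.
No augmenting path remains; maximum matching = 6.
König certificate: {L5, R1, R2, R3, R4, R6} is a vertex cover of size 6 (every listed pair touches it), so no matching can be larger.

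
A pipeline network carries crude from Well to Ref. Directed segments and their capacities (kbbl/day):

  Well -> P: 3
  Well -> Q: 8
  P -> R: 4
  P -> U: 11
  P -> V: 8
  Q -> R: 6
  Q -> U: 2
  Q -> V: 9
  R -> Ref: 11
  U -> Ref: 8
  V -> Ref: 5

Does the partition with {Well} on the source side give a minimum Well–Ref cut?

Given cut capacity: 3 + 8 = 11.
Augment Well→P→R→Ref: bottleneck 3, flow now 3.
Augment Well→Q→R→Ref: bottleneck 6, flow now 9.
Augment Well→Q→U→Ref: bottleneck 2, flow now 11.
No augmenting path remains; maximum flow = 11.
Cut capacity 11 equals the max flow, so it is a minimum cut.

Yes — it is a minimum cut (capacity 11).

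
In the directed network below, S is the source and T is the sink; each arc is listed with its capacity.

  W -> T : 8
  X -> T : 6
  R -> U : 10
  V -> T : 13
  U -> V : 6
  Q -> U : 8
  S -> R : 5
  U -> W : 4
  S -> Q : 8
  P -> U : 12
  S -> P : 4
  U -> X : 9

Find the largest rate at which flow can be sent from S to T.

16

Augment S→P→U→V→T: bottleneck 4, flow now 4.
Augment S→Q→U→V→T: bottleneck 2, flow now 6.
Augment S→Q→U→W→T: bottleneck 4, flow now 10.
Augment S→Q→U→X→T: bottleneck 2, flow now 12.
Augment S→R→U→X→T: bottleneck 4, flow now 16.
No augmenting path remains; maximum flow = 16.
In the residual graph, reachable from S: {S, P, Q, R, U, X}.
Min-cut edges: U→V (6), U→W (4), X→T (6); capacity 6 + 4 + 6 = 16.
This cut is saturated, so no flow can exceed 16.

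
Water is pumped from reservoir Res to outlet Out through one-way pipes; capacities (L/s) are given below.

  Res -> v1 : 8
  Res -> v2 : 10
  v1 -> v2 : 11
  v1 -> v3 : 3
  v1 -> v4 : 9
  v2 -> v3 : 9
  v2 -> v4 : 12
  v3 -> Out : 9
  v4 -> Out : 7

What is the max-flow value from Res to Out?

Augment Res→v1→v3→Out: bottleneck 3, flow now 3.
Augment Res→v1→v4→Out: bottleneck 5, flow now 8.
Augment Res→v2→v3→Out: bottleneck 6, flow now 14.
Augment Res→v2→v4→Out: bottleneck 2, flow now 16.
No augmenting path remains; maximum flow = 16.
In the residual graph, reachable from Res: {Res, v1, v2, v3, v4}.
Min-cut edges: v3→Out (9), v4→Out (7); capacity 9 + 7 = 16.
This cut is saturated, so no flow can exceed 16.

16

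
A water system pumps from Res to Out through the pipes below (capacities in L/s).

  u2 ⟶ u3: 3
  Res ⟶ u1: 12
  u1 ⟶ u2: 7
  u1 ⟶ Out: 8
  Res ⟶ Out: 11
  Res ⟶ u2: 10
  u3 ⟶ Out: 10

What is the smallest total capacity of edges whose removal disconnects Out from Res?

Augment Res→Out: bottleneck 11, flow now 11.
Augment Res→u1→Out: bottleneck 8, flow now 19.
Augment Res→u2→u3→Out: bottleneck 3, flow now 22.
No augmenting path remains; maximum flow = 22.
By max-flow min-cut, the minimum cut capacity equals the max flow.
In the residual graph, reachable from Res: {Res, u1, u2}.
Min-cut edges: Res→Out (11), u1→Out (8), u2→u3 (3); capacity 11 + 8 + 3 = 22.

22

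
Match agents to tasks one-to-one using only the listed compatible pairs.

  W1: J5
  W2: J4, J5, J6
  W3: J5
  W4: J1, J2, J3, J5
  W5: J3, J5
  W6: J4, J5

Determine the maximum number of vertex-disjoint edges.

Unit-capacity flow: source→left, listed edges, right→sink; max matching = max flow.
Augmenting path W1→J5 (+1); matched 1.
Augmenting path W2→J4 (+1); matched 2.
Augmenting path W4→J1 (+1); matched 3.
Augmenting path W5→J3 (+1); matched 4.
Augmenting path W6→J4→W2→J6 (+1); matched 5.
No augmenting path remains; maximum matching = 5.
König certificate: {W2, W4, W5, W6, J5} is a vertex cover of size 5 (every listed pair touches it), so no matching can be larger.

5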